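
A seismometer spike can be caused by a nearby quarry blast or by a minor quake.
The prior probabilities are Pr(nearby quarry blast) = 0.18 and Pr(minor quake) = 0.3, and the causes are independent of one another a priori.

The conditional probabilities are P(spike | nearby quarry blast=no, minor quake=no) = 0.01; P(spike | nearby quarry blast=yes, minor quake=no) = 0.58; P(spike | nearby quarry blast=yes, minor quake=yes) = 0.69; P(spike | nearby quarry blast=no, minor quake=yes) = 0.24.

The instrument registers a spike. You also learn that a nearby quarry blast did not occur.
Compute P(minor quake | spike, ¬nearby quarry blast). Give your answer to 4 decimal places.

P(minor quake | spike, ¬nearby quarry blast) ≈ 0.9114

P(spike | ¬nearby quarry blast) = 0.01·0.7 + 0.24·0.3 = 0.007000 + 0.072000 = 0.079000
Restricting to configurations with minor quake present: 0.24·0.3 = 0.072000.
Hence the posterior is 0.072000/0.079000 ≈ 0.9114.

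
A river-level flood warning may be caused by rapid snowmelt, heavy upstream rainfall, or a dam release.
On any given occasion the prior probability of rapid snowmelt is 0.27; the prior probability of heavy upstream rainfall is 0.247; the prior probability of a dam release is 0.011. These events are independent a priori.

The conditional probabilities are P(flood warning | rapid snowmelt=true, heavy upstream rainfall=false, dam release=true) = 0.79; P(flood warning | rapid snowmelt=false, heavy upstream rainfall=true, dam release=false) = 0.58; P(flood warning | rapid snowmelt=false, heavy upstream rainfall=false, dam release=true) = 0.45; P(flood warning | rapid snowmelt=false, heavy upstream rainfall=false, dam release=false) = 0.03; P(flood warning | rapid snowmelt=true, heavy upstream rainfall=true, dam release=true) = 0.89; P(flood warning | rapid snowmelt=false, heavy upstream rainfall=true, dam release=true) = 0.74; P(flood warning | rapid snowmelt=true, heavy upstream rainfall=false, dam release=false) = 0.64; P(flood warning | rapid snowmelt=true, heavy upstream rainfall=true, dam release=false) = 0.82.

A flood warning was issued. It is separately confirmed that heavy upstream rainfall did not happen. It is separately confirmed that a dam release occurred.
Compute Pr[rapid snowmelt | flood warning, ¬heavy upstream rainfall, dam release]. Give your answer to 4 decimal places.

Pr[rapid snowmelt | flood warning, ¬heavy upstream rainfall, dam release] ≈ 0.3937

Weight on rapid snowmelt=true, given the evidence: 0.79×0.27 = 0.213300
Denominator P(flood warning | ¬heavy upstream rainfall, dam release): 0.45×0.73 + 0.79×0.27 = 0.541800
Posterior = 0.213300 / 0.541800 ≈ 0.3937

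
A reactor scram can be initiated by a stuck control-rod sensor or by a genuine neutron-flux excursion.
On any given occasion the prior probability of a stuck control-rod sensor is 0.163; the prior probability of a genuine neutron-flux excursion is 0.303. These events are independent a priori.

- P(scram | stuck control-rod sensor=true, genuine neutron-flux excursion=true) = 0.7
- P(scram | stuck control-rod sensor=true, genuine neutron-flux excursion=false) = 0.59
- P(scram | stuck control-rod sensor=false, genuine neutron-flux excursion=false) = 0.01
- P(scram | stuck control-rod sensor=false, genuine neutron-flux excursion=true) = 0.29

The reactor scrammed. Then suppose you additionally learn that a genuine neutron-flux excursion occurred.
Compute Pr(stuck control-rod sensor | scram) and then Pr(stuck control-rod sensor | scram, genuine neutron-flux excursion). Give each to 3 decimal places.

Pr(stuck control-rod sensor | scram) ≈ 0.561; Pr(stuck control-rod sensor | scram, genuine neutron-flux excursion) ≈ 0.320

P(scram) = 0.01*0.837*0.697 + 0.29*0.837*0.303 + 0.59*0.163*0.697 + 0.7*0.163*0.303 = 0.005834 + 0.073547 + 0.067030 + 0.034572 = 0.180983
Of this, 0.101602 comes from 0.067030 + 0.034572 (the stuck control-rod sensor=true cases).
Hence the posterior is 0.101602/0.180983 ≈ 0.561.

Now also conditioning on genuine neutron-flux excursion=true:
Numerator (weight on configurations with stuck control-rod sensor): 0.7×0.163 = 0.114100
Normalizer over all consistent configurations: 0.29×0.837 + 0.7×0.163 = 0.356830
P(stuck control-rod sensor | scram, genuine neutron-flux excursion) = 0.114100/0.356830 ≈ 0.320
This is intercausal reasoning (explaining away): once genuine neutron-flux excursion accounts for the scram, stuck control-rod sensor becomes less likely.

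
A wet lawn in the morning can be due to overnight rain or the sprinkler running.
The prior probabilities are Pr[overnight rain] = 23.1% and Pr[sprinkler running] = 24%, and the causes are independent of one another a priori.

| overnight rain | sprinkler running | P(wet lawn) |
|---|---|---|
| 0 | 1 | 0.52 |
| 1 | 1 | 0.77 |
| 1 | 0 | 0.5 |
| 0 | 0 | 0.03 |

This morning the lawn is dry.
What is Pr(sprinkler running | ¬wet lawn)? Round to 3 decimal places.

Enumerate the 4 (overnight rain, sprinkler running) configurations and weight by the priors:
  P(¬wet lawn) = 0.97·0.769·0.76 + 0.48·0.769·0.24 + 0.5·0.231·0.76 + 0.23·0.231·0.24
        = 0.566907 + 0.088589 + 0.087780 + 0.012751 = 0.756027
The terms with sprinkler running present sum to 0.101340, so
  P(sprinkler running | ¬wet lawn) = 0.101340 / 0.756027 ≈ 0.134

Pr(sprinkler running | ¬wet lawn) ≈ 0.134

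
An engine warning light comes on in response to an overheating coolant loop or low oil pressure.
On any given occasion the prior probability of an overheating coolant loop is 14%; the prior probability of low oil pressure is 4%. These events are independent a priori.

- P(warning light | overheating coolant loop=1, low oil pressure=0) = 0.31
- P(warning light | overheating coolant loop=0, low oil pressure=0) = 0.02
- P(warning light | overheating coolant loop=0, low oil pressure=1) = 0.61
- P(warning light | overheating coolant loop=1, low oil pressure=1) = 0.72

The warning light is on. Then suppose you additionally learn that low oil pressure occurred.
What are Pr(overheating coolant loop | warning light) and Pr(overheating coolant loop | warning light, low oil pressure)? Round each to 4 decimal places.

P(warning light) = 0.02×0.86×0.96 + 0.61×0.86×0.04 + 0.31×0.14×0.96 + 0.72×0.14×0.04 = 0.016512 + 0.020984 + 0.041664 + 0.004032 = 0.083192
Of this, 0.045696 comes from 0.041664 + 0.004032 (the overheating coolant loop=true cases).
Hence the posterior is 0.045696/0.083192 ≈ 0.5493.

Now condition on the additional information:
Numerator (weight on configurations with overheating coolant loop): 0.72·0.14 = 0.100800
The normalizing constant is 0.61·0.86 + 0.72·0.14 = 0.625400
Posterior = 0.100800 / 0.625400 ≈ 0.1612
— low oil pressure explains away the evidence for overheating coolant loop.

Pr(overheating coolant loop | warning light) ≈ 0.5493; Pr(overheating coolant loop | warning light, low oil pressure) ≈ 0.1612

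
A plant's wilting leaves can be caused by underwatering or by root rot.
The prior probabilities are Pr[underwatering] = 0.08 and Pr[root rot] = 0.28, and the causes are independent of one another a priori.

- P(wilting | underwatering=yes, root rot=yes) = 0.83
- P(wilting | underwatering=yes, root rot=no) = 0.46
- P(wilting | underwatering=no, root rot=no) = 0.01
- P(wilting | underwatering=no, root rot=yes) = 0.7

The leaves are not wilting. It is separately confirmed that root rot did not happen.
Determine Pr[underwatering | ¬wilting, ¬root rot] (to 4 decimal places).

Pr[underwatering | ¬wilting, ¬root rot] ≈ 0.0453

P(¬wilting | ¬root rot) = 0.99×0.92 + 0.54×0.08 = 0.910800 + 0.043200 = 0.954000
Restricting to configurations with underwatering present: 0.54×0.08 = 0.043200.
So P(underwatering | ¬wilting, ¬root rot) = 0.043200/0.954000 ≈ 0.0453.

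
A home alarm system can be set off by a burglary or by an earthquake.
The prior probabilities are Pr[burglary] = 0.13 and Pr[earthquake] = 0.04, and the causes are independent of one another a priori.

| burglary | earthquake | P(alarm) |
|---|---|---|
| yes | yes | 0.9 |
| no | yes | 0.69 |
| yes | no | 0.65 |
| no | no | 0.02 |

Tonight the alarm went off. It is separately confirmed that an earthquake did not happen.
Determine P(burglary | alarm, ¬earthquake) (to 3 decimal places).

P(burglary | alarm, ¬earthquake) ≈ 0.829

For the numerator, keep only burglary=true terms: 0.65*0.13 = 0.084500
The normalizing constant is 0.02*0.87 + 0.65*0.13 = 0.101900
P(burglary | alarm, ¬earthquake) = 0.084500/0.101900 ≈ 0.829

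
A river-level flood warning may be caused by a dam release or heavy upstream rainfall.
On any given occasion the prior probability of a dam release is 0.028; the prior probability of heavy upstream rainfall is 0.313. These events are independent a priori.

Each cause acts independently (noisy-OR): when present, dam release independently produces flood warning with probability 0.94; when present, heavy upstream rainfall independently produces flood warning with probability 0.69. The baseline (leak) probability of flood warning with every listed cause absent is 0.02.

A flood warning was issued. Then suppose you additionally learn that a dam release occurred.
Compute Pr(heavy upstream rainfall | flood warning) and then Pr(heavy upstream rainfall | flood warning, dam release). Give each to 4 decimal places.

Under noisy-OR, P(flood warning | causes) = 1 − (1−0.02)·∏(1−qᵢ) over the active causes.
Sum P(flood warning|·) weighted by the priors over the 4 (dam release, heavy upstream rainfall) configurations:
  P(flood warning) = 0.02·0.972·0.687 + 0.6962·0.972·0.313 + 0.9412·0.028·0.687 + 0.981772·0.028·0.313
        = 0.013355 + 0.211809 + 0.018105 + 0.008604 = 0.251873
Configurations with heavy upstream rainfall contribute 0.220413, so
  P(heavy upstream rainfall | flood warning) = 0.220413 / 0.251873 ≈ 0.8751

Now also conditioning on dam release=true:
P(flood warning | dam release) = 0.9412×0.687 + 0.981772×0.313 = 0.646604 + 0.307295 = 0.953899
Restricting to configurations with heavy upstream rainfall present: 0.981772×0.313 = 0.307295.
Hence the posterior is 0.307295/0.953899 ≈ 0.3221.
This is intercausal reasoning (explaining away): once dam release accounts for the flood warning, heavy upstream rainfall becomes less likely.

Pr(heavy upstream rainfall | flood warning) ≈ 0.8751; Pr(heavy upstream rainfall | flood warning, dam release) ≈ 0.3221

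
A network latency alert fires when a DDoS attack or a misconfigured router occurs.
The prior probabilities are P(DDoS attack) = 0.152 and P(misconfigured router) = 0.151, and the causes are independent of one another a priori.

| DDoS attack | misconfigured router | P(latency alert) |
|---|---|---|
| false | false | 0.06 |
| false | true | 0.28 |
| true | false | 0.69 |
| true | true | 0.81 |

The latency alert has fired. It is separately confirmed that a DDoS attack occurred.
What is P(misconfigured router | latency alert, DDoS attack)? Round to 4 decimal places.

P(misconfigured router | latency alert, DDoS attack) ≈ 0.1727

For the numerator, keep only misconfigured router=true terms: 0.81*0.151 = 0.122310
Denominator P(latency alert | DDoS attack): 0.69*0.849 + 0.81*0.151 = 0.708120
Posterior = 0.122310 / 0.708120 ≈ 0.1727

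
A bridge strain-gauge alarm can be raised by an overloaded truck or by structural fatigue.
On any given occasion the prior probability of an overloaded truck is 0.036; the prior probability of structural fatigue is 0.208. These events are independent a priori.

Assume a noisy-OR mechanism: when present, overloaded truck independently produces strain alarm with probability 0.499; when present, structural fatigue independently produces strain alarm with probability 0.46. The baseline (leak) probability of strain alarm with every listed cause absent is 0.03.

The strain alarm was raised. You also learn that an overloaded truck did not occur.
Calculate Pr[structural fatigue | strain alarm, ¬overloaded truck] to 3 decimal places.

Pr[structural fatigue | strain alarm, ¬overloaded truck] ≈ 0.807

Under noisy-OR, P(strain alarm | causes) = 1 − (1−0.03)·∏(1−qᵢ) over the active causes.
P(strain alarm | ¬overloaded truck) = 0.03*0.792 + 0.4762*0.208 = 0.023760 + 0.099050 = 0.122810
The structural fatigue-present share is 0.4762*0.208 = 0.099050.
P(structural fatigue | strain alarm, ¬overloaded truck) = 0.099050 / 0.122810 ≈ 0.807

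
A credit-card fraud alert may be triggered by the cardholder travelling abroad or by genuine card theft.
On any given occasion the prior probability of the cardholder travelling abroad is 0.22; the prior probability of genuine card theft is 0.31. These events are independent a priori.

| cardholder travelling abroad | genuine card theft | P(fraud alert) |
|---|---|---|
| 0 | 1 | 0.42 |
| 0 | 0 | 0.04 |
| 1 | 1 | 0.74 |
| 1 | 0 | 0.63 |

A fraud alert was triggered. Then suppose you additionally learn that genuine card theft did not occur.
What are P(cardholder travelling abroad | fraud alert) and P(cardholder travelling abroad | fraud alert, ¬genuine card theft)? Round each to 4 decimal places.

P(fraud alert) = 0.04×0.78×0.69 + 0.42×0.78×0.31 + 0.63×0.22×0.69 + 0.74×0.22×0.31 = 0.021528 + 0.101556 + 0.095634 + 0.050468 = 0.269186
Of this, 0.146102 comes from 0.095634 + 0.050468 (the cardholder travelling abroad=true cases).
So P(cardholder travelling abroad | fraud alert) = 0.146102/0.269186 ≈ 0.5428.

With the extra evidence:
P(fraud alert | ¬genuine card theft) = 0.04×0.78 + 0.63×0.22 = 0.031200 + 0.138600 = 0.169800
Restricting to configurations with cardholder travelling abroad present: 0.63×0.22 = 0.138600.
So P(cardholder travelling abroad | fraud alert, ¬genuine card theft) = 0.138600/0.169800 ≈ 0.8163.
Ruling out genuine card theft raises the posterior on cardholder travelling abroad — the flip side of explaining away.

P(cardholder travelling abroad | fraud alert) ≈ 0.5428; P(cardholder travelling abroad | fraud alert, ¬genuine card theft) ≈ 0.8163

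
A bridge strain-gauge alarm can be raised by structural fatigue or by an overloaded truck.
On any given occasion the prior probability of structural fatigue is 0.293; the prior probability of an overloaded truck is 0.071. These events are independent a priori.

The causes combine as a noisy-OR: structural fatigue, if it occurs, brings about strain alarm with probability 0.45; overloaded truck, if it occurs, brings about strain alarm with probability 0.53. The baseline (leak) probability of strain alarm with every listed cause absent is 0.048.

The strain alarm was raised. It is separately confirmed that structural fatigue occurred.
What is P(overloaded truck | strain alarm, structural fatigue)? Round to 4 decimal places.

Under noisy-OR, P(strain alarm | causes) = 1 − (1−0.048)·∏(1−qᵢ) over the active causes.
P(strain alarm | structural fatigue) = 0.4764·0.929 + 0.753908·0.071 = 0.442576 + 0.053527 = 0.496103
The overloaded truck-present share is 0.753908·0.071 = 0.053527.
Hence the posterior is 0.053527/0.496103 ≈ 0.1079.

P(overloaded truck | strain alarm, structural fatigue) ≈ 0.1079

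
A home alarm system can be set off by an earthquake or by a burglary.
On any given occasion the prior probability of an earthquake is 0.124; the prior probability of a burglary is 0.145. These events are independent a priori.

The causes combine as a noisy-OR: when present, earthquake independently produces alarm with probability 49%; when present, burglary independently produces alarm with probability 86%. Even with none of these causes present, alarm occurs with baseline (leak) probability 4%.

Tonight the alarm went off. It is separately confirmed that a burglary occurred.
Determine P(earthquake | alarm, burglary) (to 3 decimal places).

P(earthquake | alarm, burglary) ≈ 0.132

Under noisy-OR, P(alarm | causes) = 1 − (1−0.04)·∏(1−qᵢ) over the active causes.
Numerator (weight on configurations with earthquake): 0.931456×0.124 = 0.115501
Denominator P(alarm | burglary): 0.8656×0.876 + 0.931456×0.124 = 0.873767
Posterior = 0.115501 / 0.873767 ≈ 0.132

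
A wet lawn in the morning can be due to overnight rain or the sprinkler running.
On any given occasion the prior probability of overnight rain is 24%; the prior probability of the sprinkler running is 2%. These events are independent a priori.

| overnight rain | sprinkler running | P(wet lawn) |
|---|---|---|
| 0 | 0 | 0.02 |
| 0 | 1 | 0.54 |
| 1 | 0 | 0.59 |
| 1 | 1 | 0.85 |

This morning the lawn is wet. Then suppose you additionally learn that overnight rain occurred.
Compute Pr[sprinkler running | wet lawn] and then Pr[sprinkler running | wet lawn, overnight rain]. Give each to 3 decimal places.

Pr[sprinkler running | wet lawn] ≈ 0.074; Pr[sprinkler running | wet lawn, overnight rain] ≈ 0.029

P(wet lawn) = 0.02·0.76·0.98 + 0.54·0.76·0.02 + 0.59·0.24·0.98 + 0.85·0.24·0.02 = 0.014896 + 0.008208 + 0.138768 + 0.004080 = 0.165952
The sprinkler running-present share is 0.008208 + 0.004080 = 0.012288.
Hence the posterior is 0.012288/0.165952 ≈ 0.074.

Now condition on the additional information:
Enumerate both values of sprinkler running and weight by the priors:
  P(wet lawn | overnight rain) = 0.59×0.98 + 0.85×0.02
        = 0.578200 + 0.017000 = 0.595200
Configurations with sprinkler running contribute 0.017000, so
  P(sprinkler running | wet lawn, overnight rain) = 0.017000 / 0.595200 ≈ 0.029
Conditioning on overnight rain lowers the posterior on sprinkler running: the classic explaining-away effect in a common-effect structure.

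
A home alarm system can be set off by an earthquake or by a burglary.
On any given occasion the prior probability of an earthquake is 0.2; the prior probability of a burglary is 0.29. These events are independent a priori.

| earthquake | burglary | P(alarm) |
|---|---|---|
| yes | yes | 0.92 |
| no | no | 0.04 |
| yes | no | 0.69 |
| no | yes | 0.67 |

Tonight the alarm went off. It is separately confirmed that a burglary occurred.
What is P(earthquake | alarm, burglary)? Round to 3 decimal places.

Enumerate both values of earthquake and weight by the priors:
  P(alarm | burglary) = 0.67*0.8 + 0.92*0.2
        = 0.536000 + 0.184000 = 0.720000
The terms with earthquake present sum to 0.184000, so
  P(earthquake | alarm, burglary) = 0.184000 / 0.720000 ≈ 0.256

P(earthquake | alarm, burglary) ≈ 0.256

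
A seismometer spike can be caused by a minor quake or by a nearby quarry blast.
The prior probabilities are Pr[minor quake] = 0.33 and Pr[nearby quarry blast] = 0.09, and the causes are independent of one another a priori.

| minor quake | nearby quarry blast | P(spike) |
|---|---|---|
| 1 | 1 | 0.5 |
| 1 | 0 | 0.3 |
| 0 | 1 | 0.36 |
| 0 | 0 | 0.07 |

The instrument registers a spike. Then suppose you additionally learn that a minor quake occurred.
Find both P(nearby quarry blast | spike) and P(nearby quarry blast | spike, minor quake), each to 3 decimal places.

P(spike) = 0.07*0.67*0.91 + 0.36*0.67*0.09 + 0.3*0.33*0.91 + 0.5*0.33*0.09 = 0.042679 + 0.021708 + 0.090090 + 0.014850 = 0.169327
Of this, 0.036558 comes from 0.021708 + 0.014850 (the nearby quarry blast=true cases).
P(nearby quarry blast | spike) = 0.036558 / 0.169327 ≈ 0.216

Now also conditioning on minor quake=true:
Weight on nearby quarry blast=true, given the evidence: 0.5×0.09 = 0.045000
Normalizer over all consistent configurations: 0.3×0.91 + 0.5×0.09 = 0.318000
Posterior = 0.045000 / 0.318000 ≈ 0.142

P(nearby quarry blast | spike) ≈ 0.216; P(nearby quarry blast | spike, minor quake) ≈ 0.142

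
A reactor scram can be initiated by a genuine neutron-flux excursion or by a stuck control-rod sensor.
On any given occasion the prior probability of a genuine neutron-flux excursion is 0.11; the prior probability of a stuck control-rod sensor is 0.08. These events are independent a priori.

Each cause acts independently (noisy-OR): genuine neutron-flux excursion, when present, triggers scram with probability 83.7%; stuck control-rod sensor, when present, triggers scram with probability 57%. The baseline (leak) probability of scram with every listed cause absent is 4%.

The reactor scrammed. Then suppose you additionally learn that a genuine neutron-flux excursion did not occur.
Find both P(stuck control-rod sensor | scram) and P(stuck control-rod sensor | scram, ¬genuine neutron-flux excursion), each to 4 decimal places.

Under noisy-OR, P(scram | causes) = 1 − (1−0.04)·∏(1−qᵢ) over the active causes.
P(scram) = 0.04×0.89×0.92 + 0.5872×0.89×0.08 + 0.84352×0.11×0.92 + 0.932714×0.11×0.08 = 0.032752 + 0.041809 + 0.085364 + 0.008208 = 0.168133
Of this, 0.050017 comes from 0.041809 + 0.008208 (the stuck control-rod sensor=true cases).
So P(stuck control-rod sensor | scram) = 0.050017/0.168133 ≈ 0.2975.

Now also conditioning on genuine neutron-flux excursion≠true:
By total probability over both values of stuck control-rod sensor:
  P(scram | ¬genuine neutron-flux excursion) = 0.04·0.92 + 0.5872·0.08
        = 0.036800 + 0.046976 = 0.083776
Keeping only the stuck control-rod sensor-present terms gives 0.046976, so
  P(stuck control-rod sensor | scram, ¬genuine neutron-flux excursion) = 0.046976 / 0.083776 ≈ 0.5607
With genuine neutron-flux excursion excluded, stuck control-rod sensor must carry more of the explanatory weight for the scram.

P(stuck control-rod sensor | scram) ≈ 0.2975; P(stuck control-rod sensor | scram, ¬genuine neutron-flux excursion) ≈ 0.5607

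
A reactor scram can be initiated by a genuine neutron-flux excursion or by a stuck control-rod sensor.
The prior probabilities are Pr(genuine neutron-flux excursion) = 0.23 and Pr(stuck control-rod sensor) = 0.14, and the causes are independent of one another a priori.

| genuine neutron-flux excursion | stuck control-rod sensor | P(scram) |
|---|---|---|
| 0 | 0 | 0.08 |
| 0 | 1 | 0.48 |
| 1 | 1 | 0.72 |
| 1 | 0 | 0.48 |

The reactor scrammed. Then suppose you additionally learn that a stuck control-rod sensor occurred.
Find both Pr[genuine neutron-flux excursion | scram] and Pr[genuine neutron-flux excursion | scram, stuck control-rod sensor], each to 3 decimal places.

Pr[genuine neutron-flux excursion | scram] ≈ 0.530; Pr[genuine neutron-flux excursion | scram, stuck control-rod sensor] ≈ 0.309

Enumerate the 4 (genuine neutron-flux excursion, stuck control-rod sensor) configurations and weight by the priors:
  P(scram) = 0.08·0.77·0.86 + 0.48·0.77·0.14 + 0.48·0.23·0.86 + 0.72·0.23·0.14
        = 0.052976 + 0.051744 + 0.094944 + 0.023184 = 0.222848
Keeping only the genuine neutron-flux excursion-present terms gives 0.118128, so
  P(genuine neutron-flux excursion | scram) = 0.118128 / 0.222848 ≈ 0.530

Now also conditioning on stuck control-rod sensor=true:
Numerator (weight on configurations with genuine neutron-flux excursion): 0.72*0.23 = 0.165600
The normalizing constant is 0.48*0.77 + 0.72*0.23 = 0.535200
P(genuine neutron-flux excursion | scram, stuck control-rod sensor) = 0.165600/0.535200 ≈ 0.309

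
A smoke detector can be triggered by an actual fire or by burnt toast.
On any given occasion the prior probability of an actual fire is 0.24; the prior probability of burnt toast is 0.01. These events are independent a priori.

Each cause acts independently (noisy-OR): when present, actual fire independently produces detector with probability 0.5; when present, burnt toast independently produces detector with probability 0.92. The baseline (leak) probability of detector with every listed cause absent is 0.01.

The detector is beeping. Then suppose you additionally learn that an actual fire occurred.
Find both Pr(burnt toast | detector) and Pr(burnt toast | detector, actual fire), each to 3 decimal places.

Under noisy-OR, P(detector | causes) = 1 − (1−0.01)·∏(1−qᵢ) over the active causes.
For the numerator, keep only burnt toast=true terms: 0.006998 + 0.002305 = 0.009303
Normalizer over all consistent configurations: 0.01×0.76×0.99 + 0.9208×0.76×0.01 + 0.505×0.24×0.99 + 0.9604×0.24×0.01 = 0.136815
Posterior = 0.009303 / 0.136815 ≈ 0.068

Now condition on the additional information:
Numerator (weight on configurations with burnt toast): 0.9604·0.01 = 0.009604
Normalizer over all consistent configurations: 0.505·0.99 + 0.9604·0.01 = 0.509554
Posterior = 0.009604 / 0.509554 ≈ 0.019
— actual fire explains away the evidence for burnt toast.

Pr(burnt toast | detector) ≈ 0.068; Pr(burnt toast | detector, actual fire) ≈ 0.019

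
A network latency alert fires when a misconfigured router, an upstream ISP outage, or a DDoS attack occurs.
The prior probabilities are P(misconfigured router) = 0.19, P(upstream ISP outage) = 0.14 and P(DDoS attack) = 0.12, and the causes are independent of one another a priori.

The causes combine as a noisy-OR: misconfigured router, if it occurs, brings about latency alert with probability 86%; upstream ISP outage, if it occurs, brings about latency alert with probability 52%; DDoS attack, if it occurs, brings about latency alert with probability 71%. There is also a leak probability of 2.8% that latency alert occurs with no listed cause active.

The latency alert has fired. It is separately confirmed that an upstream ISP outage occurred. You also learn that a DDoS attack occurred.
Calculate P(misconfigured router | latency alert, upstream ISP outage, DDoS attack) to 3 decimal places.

P(misconfigured router | latency alert, upstream ISP outage, DDoS attack) ≈ 0.210

Under noisy-OR, P(latency alert | causes) = 1 − (1−0.028)·∏(1−qᵢ) over the active causes.
Numerator (weight on configurations with misconfigured router): 0.981058*0.19 = 0.186401
The normalizing constant is 0.864698*0.81 + 0.981058*0.19 = 0.886806
P(misconfigured router | latency alert, upstream ISP outage, DDoS attack) = 0.186401/0.886806 ≈ 0.210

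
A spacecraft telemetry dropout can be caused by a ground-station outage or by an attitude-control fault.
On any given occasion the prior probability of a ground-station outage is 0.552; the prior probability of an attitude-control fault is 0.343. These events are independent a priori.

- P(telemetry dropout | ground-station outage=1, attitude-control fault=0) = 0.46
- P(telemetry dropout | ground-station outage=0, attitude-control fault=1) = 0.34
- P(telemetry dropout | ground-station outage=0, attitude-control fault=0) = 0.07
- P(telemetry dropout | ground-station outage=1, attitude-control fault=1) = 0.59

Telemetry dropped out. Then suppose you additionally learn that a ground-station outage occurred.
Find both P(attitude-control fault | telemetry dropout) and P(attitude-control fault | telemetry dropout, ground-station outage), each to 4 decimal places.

P(attitude-control fault | telemetry dropout) ≈ 0.4666; P(attitude-control fault | telemetry dropout, ground-station outage) ≈ 0.4011

Numerator (weight on configurations with attitude-control fault): 0.052246 + 0.111708 = 0.163954
Normalizer over all consistent configurations: 0.07*0.448*0.657 + 0.34*0.448*0.343 + 0.46*0.552*0.657 + 0.59*0.552*0.343 = 0.351383
P(attitude-control fault | telemetry dropout) = 0.163954/0.351383 ≈ 0.4666

With the extra evidence:
P(telemetry dropout | ground-station outage) = 0.46·0.657 + 0.59·0.343 = 0.302220 + 0.202370 = 0.504590
Of this, 0.202370 comes from 0.59·0.343 (the attitude-control fault=true cases).
Hence the posterior is 0.202370/0.504590 ≈ 0.4011.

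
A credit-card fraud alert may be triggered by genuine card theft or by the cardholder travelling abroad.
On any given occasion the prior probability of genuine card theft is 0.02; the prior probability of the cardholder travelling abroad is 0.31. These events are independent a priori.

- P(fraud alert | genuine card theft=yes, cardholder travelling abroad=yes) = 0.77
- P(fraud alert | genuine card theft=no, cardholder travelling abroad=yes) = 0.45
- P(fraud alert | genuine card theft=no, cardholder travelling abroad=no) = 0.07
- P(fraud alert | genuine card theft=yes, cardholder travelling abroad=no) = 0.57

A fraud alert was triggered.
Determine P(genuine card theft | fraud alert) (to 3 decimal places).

P(genuine card theft | fraud alert) ≈ 0.064

P(fraud alert) = 0.07·0.98·0.69 + 0.45·0.98·0.31 + 0.57·0.02·0.69 + 0.77·0.02·0.31 = 0.047334 + 0.136710 + 0.007866 + 0.004774 = 0.196684
The genuine card theft-present share is 0.007866 + 0.004774 = 0.012640.
Hence the posterior is 0.012640/0.196684 ≈ 0.064.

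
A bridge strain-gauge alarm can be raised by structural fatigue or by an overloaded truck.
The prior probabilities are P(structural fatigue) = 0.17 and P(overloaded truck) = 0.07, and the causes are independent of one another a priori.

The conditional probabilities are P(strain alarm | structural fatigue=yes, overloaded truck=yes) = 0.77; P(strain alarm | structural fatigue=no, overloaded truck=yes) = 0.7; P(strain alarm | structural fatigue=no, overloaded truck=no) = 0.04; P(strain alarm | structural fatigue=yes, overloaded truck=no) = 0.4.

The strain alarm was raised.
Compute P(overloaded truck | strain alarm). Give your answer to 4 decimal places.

P(overloaded truck | strain alarm) ≈ 0.3462

Numerator (weight on configurations with overloaded truck): 0.040670 + 0.009163 = 0.049833
Denominator P(strain alarm): 0.04*0.83*0.93 + 0.7*0.83*0.07 + 0.4*0.17*0.93 + 0.77*0.17*0.07 = 0.143949
Posterior = 0.049833 / 0.143949 ≈ 0.3462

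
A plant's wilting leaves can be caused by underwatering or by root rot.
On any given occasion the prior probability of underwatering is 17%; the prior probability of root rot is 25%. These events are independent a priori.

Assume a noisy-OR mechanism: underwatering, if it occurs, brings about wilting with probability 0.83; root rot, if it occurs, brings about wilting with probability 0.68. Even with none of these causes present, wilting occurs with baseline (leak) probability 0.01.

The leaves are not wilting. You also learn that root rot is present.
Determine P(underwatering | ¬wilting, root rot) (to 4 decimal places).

P(underwatering | ¬wilting, root rot) ≈ 0.0336

Under noisy-OR, P(wilting | causes) = 1 − (1−0.01)·∏(1−qᵢ) over the active causes.
Enumerate both values of underwatering and weight by the priors:
  P(¬wilting | root rot) = 0.3168*0.83 + 0.053856*0.17
        = 0.262944 + 0.009156 = 0.272100
Configurations with underwatering contribute 0.009156, so
  P(underwatering | ¬wilting, root rot) = 0.009156 / 0.272100 ≈ 0.0336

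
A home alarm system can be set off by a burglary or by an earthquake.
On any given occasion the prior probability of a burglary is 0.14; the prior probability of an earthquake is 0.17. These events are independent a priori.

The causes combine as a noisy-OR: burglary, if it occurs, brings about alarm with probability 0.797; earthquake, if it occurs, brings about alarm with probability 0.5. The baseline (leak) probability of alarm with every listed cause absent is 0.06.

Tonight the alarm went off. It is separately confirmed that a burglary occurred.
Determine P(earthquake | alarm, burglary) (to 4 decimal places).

P(earthquake | alarm, burglary) ≈ 0.1863

Under noisy-OR, P(alarm | causes) = 1 − (1−0.06)·∏(1−qᵢ) over the active causes.
Numerator (weight on configurations with earthquake): 0.90459·0.17 = 0.153780
Denominator P(alarm | burglary): 0.80918·0.83 + 0.90459·0.17 = 0.825399
Posterior = 0.153780 / 0.825399 ≈ 0.1863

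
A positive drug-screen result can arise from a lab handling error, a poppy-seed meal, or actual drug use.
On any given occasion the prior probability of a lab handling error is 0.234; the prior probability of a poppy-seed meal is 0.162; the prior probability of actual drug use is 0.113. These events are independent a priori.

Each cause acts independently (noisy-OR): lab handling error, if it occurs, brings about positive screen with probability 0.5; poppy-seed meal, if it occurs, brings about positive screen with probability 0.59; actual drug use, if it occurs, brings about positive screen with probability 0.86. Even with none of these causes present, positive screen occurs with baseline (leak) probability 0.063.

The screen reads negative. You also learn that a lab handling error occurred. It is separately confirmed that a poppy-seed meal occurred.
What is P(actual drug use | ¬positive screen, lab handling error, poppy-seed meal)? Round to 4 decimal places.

Under noisy-OR, P(positive screen | causes) = 1 − (1−0.063)·∏(1−qᵢ) over the active causes.
Numerator (weight on configurations with actual drug use): 0.026892·0.113 = 0.003039
The normalizing constant is 0.192085·0.887 + 0.026892·0.113 = 0.173418
Posterior = 0.003039 / 0.173418 ≈ 0.0175

P(actual drug use | ¬positive screen, lab handling error, poppy-seed meal) ≈ 0.0175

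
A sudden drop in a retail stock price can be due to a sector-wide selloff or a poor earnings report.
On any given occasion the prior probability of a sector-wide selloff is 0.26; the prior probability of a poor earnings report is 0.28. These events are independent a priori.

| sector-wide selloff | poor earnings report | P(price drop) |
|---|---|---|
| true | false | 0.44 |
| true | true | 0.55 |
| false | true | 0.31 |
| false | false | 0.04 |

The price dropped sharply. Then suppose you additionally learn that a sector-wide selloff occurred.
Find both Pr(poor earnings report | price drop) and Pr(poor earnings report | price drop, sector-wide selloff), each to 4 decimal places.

For the numerator, keep only poor earnings report=true terms: 0.064232 + 0.040040 = 0.104272
Normalizer over all consistent configurations: 0.04×0.74×0.72 + 0.31×0.74×0.28 + 0.44×0.26×0.72 + 0.55×0.26×0.28 = 0.207952
P(poor earnings report | price drop) = 0.104272/0.207952 ≈ 0.5014

Now condition on the additional information:
Weight on poor earnings report=true, given the evidence: 0.55·0.28 = 0.154000
Normalizer over all consistent configurations: 0.44·0.72 + 0.55·0.28 = 0.470800
Posterior = 0.154000 / 0.470800 ≈ 0.3271
— sector-wide selloff explains away the evidence for poor earnings report.

Pr(poor earnings report | price drop) ≈ 0.5014; Pr(poor earnings report | price drop, sector-wide selloff) ≈ 0.3271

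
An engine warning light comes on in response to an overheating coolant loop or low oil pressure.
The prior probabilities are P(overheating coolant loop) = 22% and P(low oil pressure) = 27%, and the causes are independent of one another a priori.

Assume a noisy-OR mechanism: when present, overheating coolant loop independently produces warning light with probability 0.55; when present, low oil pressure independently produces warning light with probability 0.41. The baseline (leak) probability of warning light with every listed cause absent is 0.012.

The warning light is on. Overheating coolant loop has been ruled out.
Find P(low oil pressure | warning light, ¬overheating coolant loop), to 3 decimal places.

Under noisy-OR, P(warning light | causes) = 1 − (1−0.012)·∏(1−qᵢ) over the active causes.
Sum P(warning light|·) weighted by the priors over both values of low oil pressure:
  P(warning light | ¬overheating coolant loop) = 0.012×0.73 + 0.41708×0.27
        = 0.008760 + 0.112612 = 0.121372
The terms with low oil pressure present sum to 0.112612, so
  P(low oil pressure | warning light, ¬overheating coolant loop) = 0.112612 / 0.121372 ≈ 0.928

P(low oil pressure | warning light, ¬overheating coolant loop) ≈ 0.928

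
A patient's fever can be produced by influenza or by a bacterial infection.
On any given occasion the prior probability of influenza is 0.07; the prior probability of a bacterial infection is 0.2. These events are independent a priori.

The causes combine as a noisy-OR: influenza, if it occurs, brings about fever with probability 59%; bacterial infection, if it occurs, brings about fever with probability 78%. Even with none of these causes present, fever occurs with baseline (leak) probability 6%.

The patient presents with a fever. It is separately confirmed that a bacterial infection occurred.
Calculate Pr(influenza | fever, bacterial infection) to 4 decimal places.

Pr(influenza | fever, bacterial infection) ≈ 0.0799

Under noisy-OR, P(fever | causes) = 1 − (1−0.06)·∏(1−qᵢ) over the active causes.
Enumerate both values of influenza and weight by the priors:
  P(fever | bacterial infection) = 0.7932*0.93 + 0.915212*0.07
        = 0.737676 + 0.064065 = 0.801741
The terms with influenza present sum to 0.064065, so
  P(influenza | fever, bacterial infection) = 0.064065 / 0.801741 ≈ 0.0799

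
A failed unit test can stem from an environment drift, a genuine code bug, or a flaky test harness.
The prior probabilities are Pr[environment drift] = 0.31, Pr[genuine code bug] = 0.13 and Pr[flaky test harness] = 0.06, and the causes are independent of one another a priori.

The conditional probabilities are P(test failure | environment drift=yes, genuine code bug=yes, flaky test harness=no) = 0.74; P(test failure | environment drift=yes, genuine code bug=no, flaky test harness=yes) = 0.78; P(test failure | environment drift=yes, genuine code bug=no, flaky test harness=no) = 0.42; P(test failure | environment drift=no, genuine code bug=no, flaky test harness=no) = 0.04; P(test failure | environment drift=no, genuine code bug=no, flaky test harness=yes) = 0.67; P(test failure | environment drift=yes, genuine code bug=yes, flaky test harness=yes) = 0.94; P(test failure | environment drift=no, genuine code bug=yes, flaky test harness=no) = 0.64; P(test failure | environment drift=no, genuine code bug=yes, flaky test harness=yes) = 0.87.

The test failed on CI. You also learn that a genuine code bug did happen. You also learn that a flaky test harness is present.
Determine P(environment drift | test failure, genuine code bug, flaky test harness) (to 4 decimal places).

Numerator (weight on configurations with environment drift): 0.94×0.31 = 0.291400
The normalizing constant is 0.87×0.69 + 0.94×0.31 = 0.891700
P(environment drift | test failure, genuine code bug, flaky test harness) = 0.291400/0.891700 ≈ 0.3268

P(environment drift | test failure, genuine code bug, flaky test harness) ≈ 0.3268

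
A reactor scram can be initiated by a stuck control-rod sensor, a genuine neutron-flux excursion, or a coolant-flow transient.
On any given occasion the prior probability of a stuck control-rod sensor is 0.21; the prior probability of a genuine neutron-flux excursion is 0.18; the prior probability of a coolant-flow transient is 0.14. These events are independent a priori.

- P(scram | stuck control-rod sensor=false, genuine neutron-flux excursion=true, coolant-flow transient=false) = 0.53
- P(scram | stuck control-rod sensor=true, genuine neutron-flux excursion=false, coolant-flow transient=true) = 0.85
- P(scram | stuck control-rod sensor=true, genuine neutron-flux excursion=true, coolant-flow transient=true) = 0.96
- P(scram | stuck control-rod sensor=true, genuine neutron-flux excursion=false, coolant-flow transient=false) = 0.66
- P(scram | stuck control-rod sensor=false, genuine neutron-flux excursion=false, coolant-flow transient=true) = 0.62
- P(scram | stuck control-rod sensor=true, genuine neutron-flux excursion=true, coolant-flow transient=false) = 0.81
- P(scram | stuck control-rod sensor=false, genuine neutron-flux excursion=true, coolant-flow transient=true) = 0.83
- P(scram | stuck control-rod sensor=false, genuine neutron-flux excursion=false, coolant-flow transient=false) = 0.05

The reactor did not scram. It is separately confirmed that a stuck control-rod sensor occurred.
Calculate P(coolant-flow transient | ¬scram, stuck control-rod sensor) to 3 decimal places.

P(coolant-flow transient | ¬scram, stuck control-rod sensor) ≈ 0.063

Weight on coolant-flow transient=true, given the evidence: 0.017220 + 0.001008 = 0.018228
Normalizer over all consistent configurations: 0.34*0.82*0.86 + 0.15*0.82*0.14 + 0.19*0.18*0.86 + 0.04*0.18*0.14 = 0.287408
Posterior = 0.018228 / 0.287408 ≈ 0.063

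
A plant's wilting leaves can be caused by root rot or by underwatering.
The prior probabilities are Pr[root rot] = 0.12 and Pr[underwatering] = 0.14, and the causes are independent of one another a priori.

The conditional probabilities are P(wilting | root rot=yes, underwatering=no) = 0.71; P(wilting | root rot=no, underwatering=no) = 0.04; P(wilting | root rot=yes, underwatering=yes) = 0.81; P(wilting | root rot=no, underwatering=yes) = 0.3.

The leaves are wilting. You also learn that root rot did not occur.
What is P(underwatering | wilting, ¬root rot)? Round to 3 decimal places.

P(underwatering | wilting, ¬root rot) ≈ 0.550

For the numerator, keep only underwatering=true terms: 0.3·0.14 = 0.042000
Normalizer over all consistent configurations: 0.04·0.86 + 0.3·0.14 = 0.076400
Posterior = 0.042000 / 0.076400 ≈ 0.550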